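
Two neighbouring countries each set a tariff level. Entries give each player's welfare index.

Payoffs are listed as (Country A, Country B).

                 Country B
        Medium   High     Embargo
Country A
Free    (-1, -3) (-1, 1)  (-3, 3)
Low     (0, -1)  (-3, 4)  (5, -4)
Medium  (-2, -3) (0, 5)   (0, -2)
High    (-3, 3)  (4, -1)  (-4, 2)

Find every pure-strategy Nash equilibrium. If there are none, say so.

No pure-strategy Nash equilibrium.

Country A against Medium: payoffs -1, 0, -2, -3 → best response Low.
Country A against High: payoffs -1, -3, 0, 4 → best response High.
Country A against Embargo: payoffs -3, 5, 0, -4 → best response Low.
Country B against Free: payoffs -3, 1, 3 → best response Embargo.
Country B against Low: payoffs -1, 4, -4 → best response High.
Country B against Medium: payoffs -3, 5, -2 → best response High.
Country B against High: payoffs 3, -1, 2 → best response Medium.
No profile is a mutual best response for all players.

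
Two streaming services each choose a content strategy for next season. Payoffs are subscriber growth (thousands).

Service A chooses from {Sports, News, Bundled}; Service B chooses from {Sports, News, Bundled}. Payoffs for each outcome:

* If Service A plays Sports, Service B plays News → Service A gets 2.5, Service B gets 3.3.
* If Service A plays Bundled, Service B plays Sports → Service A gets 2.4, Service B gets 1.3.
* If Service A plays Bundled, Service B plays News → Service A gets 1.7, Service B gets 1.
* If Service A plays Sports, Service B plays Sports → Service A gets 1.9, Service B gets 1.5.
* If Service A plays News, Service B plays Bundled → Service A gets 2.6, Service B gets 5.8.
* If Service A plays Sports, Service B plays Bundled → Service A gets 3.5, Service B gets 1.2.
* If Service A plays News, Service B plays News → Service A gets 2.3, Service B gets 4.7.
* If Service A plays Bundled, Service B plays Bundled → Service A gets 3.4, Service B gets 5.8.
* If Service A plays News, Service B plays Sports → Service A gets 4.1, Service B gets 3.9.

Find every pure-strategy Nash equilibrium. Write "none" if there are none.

(Sports, News)

(Sports, Sports): Service A can switch to News (1.9 → 4.1). Not NE.
(Sports, News): Service A gets 2.5, best alternative 2.3; Service B gets 3.3, best alternative 1.5. No profitable deviation — NE.
(Sports, Bundled): Service B can switch to Sports (1.2 → 1.5). Not NE.
(News, Sports): Service B can switch to News (3.9 → 4.7). Not NE.
(News, News): Service A can switch to Sports (2.3 → 2.5). Not NE.
(News, Bundled): Service A can switch to Sports (2.6 → 3.5). Not NE.
(Bundled, Sports): Service A can switch to News (2.4 → 4.1). Not NE.
(Bundled, News): Service A can switch to Sports (1.7 → 2.5). Not NE.
(Bundled, Bundled): Service A can switch to Sports (3.4 → 3.5). Not NE.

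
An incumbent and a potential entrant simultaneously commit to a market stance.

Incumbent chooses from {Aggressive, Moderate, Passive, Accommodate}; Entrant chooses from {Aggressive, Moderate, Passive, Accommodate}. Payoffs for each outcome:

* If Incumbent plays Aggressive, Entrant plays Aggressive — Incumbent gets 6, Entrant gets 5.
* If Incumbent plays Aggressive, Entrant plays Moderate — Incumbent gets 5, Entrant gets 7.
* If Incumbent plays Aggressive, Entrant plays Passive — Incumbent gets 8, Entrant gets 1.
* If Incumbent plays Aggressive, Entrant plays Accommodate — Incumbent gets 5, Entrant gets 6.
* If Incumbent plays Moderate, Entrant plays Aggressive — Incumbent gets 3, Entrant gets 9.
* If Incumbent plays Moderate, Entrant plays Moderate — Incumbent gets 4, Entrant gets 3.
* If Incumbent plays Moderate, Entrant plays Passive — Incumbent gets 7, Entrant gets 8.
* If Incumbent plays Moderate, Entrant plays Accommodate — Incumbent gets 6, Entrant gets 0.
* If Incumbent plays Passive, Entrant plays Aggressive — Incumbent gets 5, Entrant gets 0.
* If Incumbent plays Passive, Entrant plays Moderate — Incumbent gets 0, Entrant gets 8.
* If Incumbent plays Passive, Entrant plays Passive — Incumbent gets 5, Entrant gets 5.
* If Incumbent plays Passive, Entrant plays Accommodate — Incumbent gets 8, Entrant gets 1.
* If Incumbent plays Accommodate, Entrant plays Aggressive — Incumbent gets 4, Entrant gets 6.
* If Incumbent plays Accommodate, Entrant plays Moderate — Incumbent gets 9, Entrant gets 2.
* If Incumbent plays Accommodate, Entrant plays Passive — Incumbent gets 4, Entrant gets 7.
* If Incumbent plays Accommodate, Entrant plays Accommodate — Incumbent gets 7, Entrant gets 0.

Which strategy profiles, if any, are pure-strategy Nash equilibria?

(Aggressive, Aggressive): Entrant can switch to Moderate (5 → 7). Not NE.
(Aggressive, Moderate): Incumbent can switch to Accommodate (5 → 9). Not NE.
(Aggressive, Passive): Entrant can switch to Aggressive (1 → 5). Not NE.
(Aggressive, Accommodate): Incumbent can switch to Moderate (5 → 6). Not NE.
(Moderate, Aggressive): Incumbent can switch to Aggressive (3 → 6). Not NE.
(Moderate, Moderate): Incumbent can switch to Aggressive (4 → 5). Not NE.
(The remaining 10 profiles each have a profitable deviation by the same check.)

No pure-strategy Nash equilibrium.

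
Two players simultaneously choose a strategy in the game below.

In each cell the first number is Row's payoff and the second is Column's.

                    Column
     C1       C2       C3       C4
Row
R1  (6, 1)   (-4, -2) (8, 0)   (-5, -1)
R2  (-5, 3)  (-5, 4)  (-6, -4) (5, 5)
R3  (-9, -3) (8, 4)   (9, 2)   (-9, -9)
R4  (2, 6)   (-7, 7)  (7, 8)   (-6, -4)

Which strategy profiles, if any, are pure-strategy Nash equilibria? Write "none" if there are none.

Row against C1: payoffs 6, -5, -9, 2 → best response R1.
Row against C2: payoffs -4, -5, 8, -7 → best response R3.
Row against C3: payoffs 8, -6, 9, 7 → best response R3.
Row against C4: payoffs -5, 5, -9, -6 → best response R2.
Column against R1: payoffs 1, -2, 0, -1 → best response C1.
Column against R2: payoffs 3, 4, -4, 5 → best response C4.
Column against R3: payoffs -3, 4, 2, -9 → best response C2.
Column against R4: payoffs 6, 7, 8, -4 → best response C3.
Mutual best responses: (R1, C1); (R2, C4); (R3, C2).

(R1, C1), (R2, C4), (R3, C2)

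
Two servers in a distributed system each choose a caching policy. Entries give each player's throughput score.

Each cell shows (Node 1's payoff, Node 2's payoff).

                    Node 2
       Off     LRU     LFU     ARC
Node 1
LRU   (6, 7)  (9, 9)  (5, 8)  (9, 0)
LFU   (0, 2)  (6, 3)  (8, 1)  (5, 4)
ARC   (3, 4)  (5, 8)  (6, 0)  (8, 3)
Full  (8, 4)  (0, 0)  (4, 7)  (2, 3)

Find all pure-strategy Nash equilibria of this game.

(LRU, Off): Node 1 can switch to Full (6 → 8). Not NE.
(LRU, LRU): Node 1 gets 9, best alternative 6; Node 2 gets 9, best alternative 8. No profitable deviation — NE.
(LRU, LFU): Node 1 can switch to LFU (5 → 8). Not NE.
(LRU, ARC): Node 2 can switch to Off (0 → 7). Not NE.
(LFU, Off): Node 1 can switch to LRU (0 → 6). Not NE.
(LFU, LRU): Node 1 can switch to LRU (6 → 9). Not NE.
(LFU, LFU): Node 2 can switch to Off (1 → 2). Not NE.
(LFU, ARC): Node 1 can switch to LRU (5 → 9). Not NE.
(ARC, Off): Node 1 can switch to LRU (3 → 6). Not NE.
(The remaining 7 profiles each have a profitable deviation by the same check.)

(LRU, LRU)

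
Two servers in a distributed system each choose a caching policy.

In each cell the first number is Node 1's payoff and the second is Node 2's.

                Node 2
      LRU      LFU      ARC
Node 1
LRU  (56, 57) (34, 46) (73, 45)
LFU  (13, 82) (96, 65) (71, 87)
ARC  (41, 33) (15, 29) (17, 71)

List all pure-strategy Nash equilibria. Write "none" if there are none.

(LRU, LRU): Node 1 gets 56, best alternative 41; Node 2 gets 57, best alternative 46. No profitable deviation — NE.
(LRU, LFU): Node 1 can switch to LFU (34 → 96). Not NE.
(LRU, ARC): Node 2 can switch to LRU (45 → 57). Not NE.
(LFU, LRU): Node 1 can switch to LRU (13 → 56). Not NE.
(LFU, LFU): Node 2 can switch to LRU (65 → 82). Not NE.
(LFU, ARC): Node 1 can switch to LRU (71 → 73). Not NE.
(ARC, LRU): Node 1 can switch to LRU (41 → 56). Not NE.
(ARC, LFU): Node 1 can switch to LRU (15 → 34). Not NE.
(ARC, ARC): Node 1 can switch to LRU (17 → 73). Not NE.

(LRU, LRU)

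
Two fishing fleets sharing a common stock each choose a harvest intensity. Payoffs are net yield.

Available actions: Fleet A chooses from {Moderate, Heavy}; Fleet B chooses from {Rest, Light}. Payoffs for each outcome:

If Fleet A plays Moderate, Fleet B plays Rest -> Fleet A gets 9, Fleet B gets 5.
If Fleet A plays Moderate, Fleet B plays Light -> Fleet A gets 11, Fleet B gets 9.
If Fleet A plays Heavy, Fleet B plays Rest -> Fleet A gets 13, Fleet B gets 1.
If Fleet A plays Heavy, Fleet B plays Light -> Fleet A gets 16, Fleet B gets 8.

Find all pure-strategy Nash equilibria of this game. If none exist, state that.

(Heavy, Light)

Fleet A against Rest: payoffs 9, 13 → best response Heavy.
Fleet A against Light: payoffs 11, 16 → best response Heavy.
Fleet B against Moderate: payoffs 5, 9 → best response Light.
Fleet B against Heavy: payoffs 1, 8 → best response Light.
Mutual best responses: (Heavy, Light).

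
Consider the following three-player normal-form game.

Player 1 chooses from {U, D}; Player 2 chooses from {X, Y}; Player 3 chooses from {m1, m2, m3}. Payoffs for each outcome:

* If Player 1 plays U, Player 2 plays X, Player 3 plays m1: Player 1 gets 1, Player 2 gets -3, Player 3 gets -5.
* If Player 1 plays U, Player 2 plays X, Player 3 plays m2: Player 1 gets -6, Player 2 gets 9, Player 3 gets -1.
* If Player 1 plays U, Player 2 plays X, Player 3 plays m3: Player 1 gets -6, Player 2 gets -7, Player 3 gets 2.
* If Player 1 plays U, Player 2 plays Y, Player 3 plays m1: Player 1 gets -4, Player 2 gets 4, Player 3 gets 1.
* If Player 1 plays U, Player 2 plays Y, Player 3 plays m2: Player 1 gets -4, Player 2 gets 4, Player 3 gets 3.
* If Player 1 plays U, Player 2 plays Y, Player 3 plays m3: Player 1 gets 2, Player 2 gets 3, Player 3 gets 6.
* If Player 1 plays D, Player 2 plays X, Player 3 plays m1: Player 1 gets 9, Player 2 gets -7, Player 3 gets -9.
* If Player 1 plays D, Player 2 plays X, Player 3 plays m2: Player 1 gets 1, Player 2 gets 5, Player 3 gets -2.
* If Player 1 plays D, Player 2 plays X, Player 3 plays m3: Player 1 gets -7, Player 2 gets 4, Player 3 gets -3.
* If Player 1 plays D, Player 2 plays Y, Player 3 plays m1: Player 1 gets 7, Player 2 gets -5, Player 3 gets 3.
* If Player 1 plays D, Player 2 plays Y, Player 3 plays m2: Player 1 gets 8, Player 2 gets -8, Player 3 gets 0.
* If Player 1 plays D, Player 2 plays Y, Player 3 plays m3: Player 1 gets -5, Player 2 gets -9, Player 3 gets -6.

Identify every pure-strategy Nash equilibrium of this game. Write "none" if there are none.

Pure-strategy Nash equilibria: (U, Y, m3) and (D, X, m2) and (D, Y, m1)

Mark each player's best response to every combination of opponents' strategies; a profile where every player is best-responding is a pure Nash equilibrium.
Player 1 against (X, m1): payoffs 1, 9 → best response D.
Player 1 against (X, m2): payoffs -6, 1 → best response D.
Player 1 against (X, m3): payoffs -6, -7 → best response U.
Player 1 against (Y, m1): payoffs -4, 7 → best response D.
Player 1 against (Y, m2): payoffs -4, 8 → best response D.
Player 1 against (Y, m3): payoffs 2, -5 → best response U.
Player 2 against (U, m1): payoffs -3, 4 → best response Y.
Player 2 against (U, m2): payoffs 9, 4 → best response X.
Player 2 against (U, m3): payoffs -7, 3 → best response Y.
Player 2 against (D, m1): payoffs -7, -5 → best response Y.
Player 2 against (D, m2): payoffs 5, -8 → best response X.
Player 2 against (D, m3): payoffs 4, -9 → best response X.
Player 3 against (U, X): payoffs -5, -1, 2 → best response m3.
Player 3 against (U, Y): payoffs 1, 3, 6 → best response m3.
Player 3 against (D, X): payoffs -9, -2, -3 → best response m2.
Player 3 against (D, Y): payoffs 3, 0, -6 → best response m1.
Mutual best responses: (U, Y, m3); (D, X, m2); (D, Y, m1).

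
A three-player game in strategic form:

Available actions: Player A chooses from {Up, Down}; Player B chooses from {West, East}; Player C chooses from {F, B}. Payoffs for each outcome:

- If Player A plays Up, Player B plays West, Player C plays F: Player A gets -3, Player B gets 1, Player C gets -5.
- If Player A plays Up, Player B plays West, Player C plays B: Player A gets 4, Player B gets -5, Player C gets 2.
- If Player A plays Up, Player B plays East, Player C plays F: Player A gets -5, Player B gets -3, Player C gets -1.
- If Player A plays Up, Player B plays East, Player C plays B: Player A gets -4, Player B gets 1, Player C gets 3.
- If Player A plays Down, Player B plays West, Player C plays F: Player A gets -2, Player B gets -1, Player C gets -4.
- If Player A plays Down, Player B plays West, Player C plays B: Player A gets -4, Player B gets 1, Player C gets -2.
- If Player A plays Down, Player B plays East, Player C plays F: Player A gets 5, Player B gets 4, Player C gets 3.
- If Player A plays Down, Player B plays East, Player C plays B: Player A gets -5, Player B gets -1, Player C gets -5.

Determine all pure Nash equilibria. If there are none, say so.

Pure-strategy Nash equilibria: (Up, East, B); (Down, East, F)

Check each profile: it is a Nash equilibrium iff no player can strictly gain by switching unilaterally.
(Up, West, F): Player A can switch to Down (-3 → -2). Not NE.
(Up, West, B): Player B can switch to East (-5 → 1). Not NE.
(Up, East, F): Player A can switch to Down (-5 → 5). Not NE.
(Up, East, B): Player A gets -4, best alternative -5; Player B gets 1, best alternative -5; Player C gets 3, best alternative -1. No profitable deviation — NE.
(Down, West, F): Player B can switch to East (-1 → 4). Not NE.
(Down, West, B): Player A can switch to Up (-4 → 4). Not NE.
(Down, East, F): Player A gets 5, best alternative -5; Player B gets 4, best alternative -1; Player C gets 3, best alternative -5. No profitable deviation — NE.
(Down, East, B): Player A can switch to Up (-5 → -4). Not NE.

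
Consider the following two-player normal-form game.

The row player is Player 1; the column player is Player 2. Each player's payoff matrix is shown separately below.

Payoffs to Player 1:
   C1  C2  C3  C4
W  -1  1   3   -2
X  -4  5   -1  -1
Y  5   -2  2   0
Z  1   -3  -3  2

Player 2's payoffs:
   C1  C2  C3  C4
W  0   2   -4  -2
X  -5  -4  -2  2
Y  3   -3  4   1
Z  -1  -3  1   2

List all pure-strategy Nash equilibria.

Pure NE: (Z, C4)

(W, C1): Player 1 can switch to Y (-1 → 5). Not NE.
(W, C2): Player 1 can switch to X (1 → 5). Not NE.
(W, C3): Player 2 can switch to C1 (-4 → 0). Not NE.
(W, C4): Player 1 can switch to X (-2 → -1). Not NE.
(X, C1): Player 1 can switch to W (-4 → -1). Not NE.
(X, C2): Player 2 can switch to C3 (-4 → -2). Not NE.
(X, C3): Player 1 can switch to W (-1 → 3). Not NE.
(X, C4): Player 1 can switch to Y (-1 → 0). Not NE.
(Z, C4): Player 1 gets 2, best alternative 0; Player 2 gets 2, best alternative 1. No profitable deviation — NE.
(The remaining 7 profiles each have a profitable deviation by the same check.)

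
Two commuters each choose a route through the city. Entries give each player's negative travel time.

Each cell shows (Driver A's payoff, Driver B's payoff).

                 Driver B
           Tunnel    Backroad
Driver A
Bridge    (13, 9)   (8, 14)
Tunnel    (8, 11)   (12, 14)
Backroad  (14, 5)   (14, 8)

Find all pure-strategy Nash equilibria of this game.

Pure NE: (Backroad, Backroad)

Driver A against Tunnel: payoffs 13, 8, 14 → best response Backroad.
Driver A against Backroad: payoffs 8, 12, 14 → best response Backroad.
Driver B against Bridge: payoffs 9, 14 → best response Backroad.
Driver B against Tunnel: payoffs 11, 14 → best response Backroad.
Driver B against Backroad: payoffs 5, 8 → best response Backroad.
Mutual best responses: (Backroad, Backroad).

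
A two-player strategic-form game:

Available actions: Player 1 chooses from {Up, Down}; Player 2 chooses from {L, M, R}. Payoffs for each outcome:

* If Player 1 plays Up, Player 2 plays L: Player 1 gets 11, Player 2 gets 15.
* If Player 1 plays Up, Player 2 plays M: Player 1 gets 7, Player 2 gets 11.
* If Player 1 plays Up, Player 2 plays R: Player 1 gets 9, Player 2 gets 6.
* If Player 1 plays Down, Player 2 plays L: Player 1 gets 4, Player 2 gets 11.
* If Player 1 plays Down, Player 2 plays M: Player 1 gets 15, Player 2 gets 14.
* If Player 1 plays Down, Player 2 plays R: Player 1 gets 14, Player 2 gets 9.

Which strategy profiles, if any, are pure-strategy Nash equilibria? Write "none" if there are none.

Player 1 against L: payoffs 11, 4 → best response Up.
Player 1 against M: payoffs 7, 15 → best response Down.
Player 1 against R: payoffs 9, 14 → best response Down.
Player 2 against Up: payoffs 15, 11, 6 → best response L.
Player 2 against Down: payoffs 11, 14, 9 → best response M.
Mutual best responses: (Up, L); (Down, M).

(Up, L); (Down, M)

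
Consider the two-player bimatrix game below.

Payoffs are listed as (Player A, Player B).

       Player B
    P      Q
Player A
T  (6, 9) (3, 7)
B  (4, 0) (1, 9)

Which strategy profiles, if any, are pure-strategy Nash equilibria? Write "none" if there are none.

Check each profile: it is a Nash equilibrium iff no player can strictly gain by switching unilaterally.
(T, P): Player A gets 6, best alternative 4; Player B gets 9, best alternative 7. No profitable deviation — NE.
(T, Q): Player B can switch to P (7 → 9). Not NE.
(B, P): Player A can switch to T (4 → 6). Not NE.
(B, Q): Player A can switch to T (1 → 3). Not NE.

(T, P)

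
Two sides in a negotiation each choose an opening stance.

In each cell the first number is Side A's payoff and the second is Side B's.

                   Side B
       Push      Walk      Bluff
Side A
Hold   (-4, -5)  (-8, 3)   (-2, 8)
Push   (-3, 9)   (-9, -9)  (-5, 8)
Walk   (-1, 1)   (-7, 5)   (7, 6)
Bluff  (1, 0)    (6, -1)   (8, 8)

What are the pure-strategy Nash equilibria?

(Hold, Push): Side A can switch to Push (-4 → -3). Not NE.
(Hold, Walk): Side A can switch to Walk (-8 → -7). Not NE.
(Hold, Bluff): Side A can switch to Walk (-2 → 7). Not NE.
(Push, Push): Side A can switch to Walk (-3 → -1). Not NE.
(Push, Walk): Side A can switch to Hold (-9 → -8). Not NE.
(Push, Bluff): Side A can switch to Hold (-5 → -2). Not NE.
(Bluff, Bluff): Side A gets 8, best alternative 7; Side B gets 8, best alternative 0. No profitable deviation — NE.
(The remaining 5 profiles each have a profitable deviation by the same check.)

Pure NE: (Bluff, Bluff)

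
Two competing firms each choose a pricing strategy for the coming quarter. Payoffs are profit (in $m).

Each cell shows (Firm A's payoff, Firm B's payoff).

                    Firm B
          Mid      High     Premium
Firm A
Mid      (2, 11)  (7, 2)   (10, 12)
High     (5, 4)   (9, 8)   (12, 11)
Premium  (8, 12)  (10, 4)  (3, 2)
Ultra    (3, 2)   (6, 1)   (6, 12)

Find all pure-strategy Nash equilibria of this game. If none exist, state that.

(Mid, Mid): Firm A can switch to High (2 → 5). Not NE.
(Mid, High): Firm A can switch to High (7 → 9). Not NE.
(Mid, Premium): Firm A can switch to High (10 → 12). Not NE.
(High, Mid): Firm A can switch to Premium (5 → 8). Not NE.
(High, High): Firm A can switch to Premium (9 → 10). Not NE.
(High, Premium): Firm A gets 12, best alternative 10; Firm B gets 11, best alternative 8. No profitable deviation — NE.
(Premium, Mid): Firm A gets 8, best alternative 5; Firm B gets 12, best alternative 4. No profitable deviation — NE.
(Premium, High): Firm B can switch to Mid (4 → 12). Not NE.
(The remaining 4 profiles each have a profitable deviation by the same check.)

(High, Premium) and (Premium, Mid)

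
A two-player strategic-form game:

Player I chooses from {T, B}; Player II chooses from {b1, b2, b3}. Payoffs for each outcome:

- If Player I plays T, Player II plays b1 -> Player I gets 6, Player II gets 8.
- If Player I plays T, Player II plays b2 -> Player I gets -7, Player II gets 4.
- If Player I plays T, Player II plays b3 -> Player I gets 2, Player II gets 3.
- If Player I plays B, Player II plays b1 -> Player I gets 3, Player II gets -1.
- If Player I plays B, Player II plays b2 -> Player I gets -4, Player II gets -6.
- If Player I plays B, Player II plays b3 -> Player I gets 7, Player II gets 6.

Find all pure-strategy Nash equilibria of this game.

Player I against b1: payoffs 6, 3 → best response T.
Player I against b2: payoffs -7, -4 → best response B.
Player I against b3: payoffs 2, 7 → best response B.
Player II against T: payoffs 8, 4, 3 → best response b1.
Player II against B: payoffs -1, -6, 6 → best response b3.
Mutual best responses: (T, b1); (B, b3).

Pure-strategy Nash equilibria: (T, b1) and (B, b3)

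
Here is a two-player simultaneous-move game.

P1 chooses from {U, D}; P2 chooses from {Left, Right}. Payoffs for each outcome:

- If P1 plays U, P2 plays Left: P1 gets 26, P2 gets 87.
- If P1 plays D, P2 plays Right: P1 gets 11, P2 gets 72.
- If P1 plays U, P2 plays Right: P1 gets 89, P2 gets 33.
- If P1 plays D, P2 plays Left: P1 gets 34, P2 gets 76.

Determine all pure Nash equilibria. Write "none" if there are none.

P1 against Left: payoffs 26, 34 → best response D.
P1 against Right: payoffs 89, 11 → best response U.
P2 against U: payoffs 87, 33 → best response Left.
P2 against D: payoffs 76, 72 → best response Left.
Mutual best responses: (D, Left).

Pure NE: (D, Left)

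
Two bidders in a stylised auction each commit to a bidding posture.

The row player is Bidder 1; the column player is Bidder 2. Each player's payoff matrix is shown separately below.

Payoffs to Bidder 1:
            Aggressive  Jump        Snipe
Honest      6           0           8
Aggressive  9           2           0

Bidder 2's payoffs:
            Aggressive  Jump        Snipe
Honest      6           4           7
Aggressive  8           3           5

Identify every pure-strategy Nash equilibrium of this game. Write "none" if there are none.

(Honest, Snipe) and (Aggressive, Aggressive)

Bidder 1 against Aggressive: payoffs 6, 9 → best response Aggressive.
Bidder 1 against Jump: payoffs 0, 2 → best response Aggressive.
Bidder 1 against Snipe: payoffs 8, 0 → best response Honest.
Bidder 2 against Honest: payoffs 6, 4, 7 → best response Snipe.
Bidder 2 against Aggressive: payoffs 8, 3, 5 → best response Aggressive.
Mutual best responses: (Honest, Snipe); (Aggressive, Aggressive).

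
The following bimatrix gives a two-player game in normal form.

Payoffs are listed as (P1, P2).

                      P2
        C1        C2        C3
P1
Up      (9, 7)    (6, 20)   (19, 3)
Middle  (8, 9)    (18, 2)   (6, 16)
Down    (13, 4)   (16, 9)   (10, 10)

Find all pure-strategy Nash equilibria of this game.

P1 against C1: payoffs 9, 8, 13 → best response Down.
P1 against C2: payoffs 6, 18, 16 → best response Middle.
P1 against C3: payoffs 19, 6, 10 → best response Up.
P2 against Up: payoffs 7, 20, 3 → best response C2.
P2 against Middle: payoffs 9, 2, 16 → best response C3.
P2 against Down: payoffs 4, 9, 10 → best response C3.
No profile is a mutual best response for all players.

This game has no pure Nash equilibrium.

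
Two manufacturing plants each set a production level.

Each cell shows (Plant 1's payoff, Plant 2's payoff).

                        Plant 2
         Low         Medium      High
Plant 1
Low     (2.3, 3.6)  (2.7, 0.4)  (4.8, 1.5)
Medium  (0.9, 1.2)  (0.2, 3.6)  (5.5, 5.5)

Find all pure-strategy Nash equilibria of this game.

(Low, Low); (Medium, High)

Mark each player's best response to every combination of opponents' strategies; a profile where every player is best-responding is a pure Nash equilibrium.
Plant 1 against Low: payoffs 2.3, 0.9 → best response Low.
Plant 1 against Medium: payoffs 2.7, 0.2 → best response Low.
Plant 1 against High: payoffs 4.8, 5.5 → best response Medium.
Plant 2 against Low: payoffs 3.6, 0.4, 1.5 → best response Low.
Plant 2 against Medium: payoffs 1.2, 3.6, 5.5 → best response High.
Mutual best responses: (Low, Low); (Medium, High).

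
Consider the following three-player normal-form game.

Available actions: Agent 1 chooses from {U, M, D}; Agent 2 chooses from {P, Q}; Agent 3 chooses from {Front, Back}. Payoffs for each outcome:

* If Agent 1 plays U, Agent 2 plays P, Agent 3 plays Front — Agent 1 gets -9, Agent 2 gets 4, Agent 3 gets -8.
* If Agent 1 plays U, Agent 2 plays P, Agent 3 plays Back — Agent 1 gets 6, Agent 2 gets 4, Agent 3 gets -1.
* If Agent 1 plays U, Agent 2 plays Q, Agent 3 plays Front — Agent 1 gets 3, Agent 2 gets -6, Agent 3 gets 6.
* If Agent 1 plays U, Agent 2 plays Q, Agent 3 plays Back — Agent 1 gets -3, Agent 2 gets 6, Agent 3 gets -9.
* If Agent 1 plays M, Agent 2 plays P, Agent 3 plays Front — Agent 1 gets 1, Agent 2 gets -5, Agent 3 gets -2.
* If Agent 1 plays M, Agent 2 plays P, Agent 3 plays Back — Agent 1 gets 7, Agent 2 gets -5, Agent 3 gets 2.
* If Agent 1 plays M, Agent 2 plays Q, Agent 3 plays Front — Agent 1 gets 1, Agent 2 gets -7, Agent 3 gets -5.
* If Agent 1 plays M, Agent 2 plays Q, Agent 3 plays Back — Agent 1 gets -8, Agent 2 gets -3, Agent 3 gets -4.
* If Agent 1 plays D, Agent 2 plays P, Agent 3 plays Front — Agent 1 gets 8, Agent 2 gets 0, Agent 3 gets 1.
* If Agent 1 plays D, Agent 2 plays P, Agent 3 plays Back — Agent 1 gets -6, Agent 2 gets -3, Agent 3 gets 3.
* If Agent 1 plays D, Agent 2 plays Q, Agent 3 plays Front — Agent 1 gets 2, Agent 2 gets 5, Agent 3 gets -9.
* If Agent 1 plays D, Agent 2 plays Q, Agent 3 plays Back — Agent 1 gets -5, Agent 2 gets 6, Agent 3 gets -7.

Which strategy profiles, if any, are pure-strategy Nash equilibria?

This game has no pure Nash equilibrium.

Mark each player's best response to every combination of opponents' strategies; a profile where every player is best-responding is a pure Nash equilibrium.
Agent 1 against (P, Front): payoffs -9, 1, 8 → best response D.
Agent 1 against (P, Back): payoffs 6, 7, -6 → best response M.
Agent 1 against (Q, Front): payoffs 3, 1, 2 → best response U.
Agent 1 against (Q, Back): payoffs -3, -8, -5 → best response U.
Agent 2 against (U, Front): payoffs 4, -6 → best response P.
Agent 2 against (U, Back): payoffs 4, 6 → best response Q.
Agent 2 against (M, Front): payoffs -5, -7 → best response P.
Agent 2 against (M, Back): payoffs -5, -3 → best response Q.
Agent 2 against (D, Front): payoffs 0, 5 → best response Q.
Agent 2 against (D, Back): payoffs -3, 6 → best response Q.
Agent 3 against (U, P): payoffs -8, -1 → best response Back.
Agent 3 against (U, Q): payoffs 6, -9 → best response Front.
Agent 3 against (M, P): payoffs -2, 2 → best response Back.
Agent 3 against (M, Q): payoffs -5, -4 → best response Back.
Agent 3 against (D, P): payoffs 1, 3 → best response Back.
Agent 3 against (D, Q): payoffs -9, -7 → best response Back.
No profile is a mutual best response for all players.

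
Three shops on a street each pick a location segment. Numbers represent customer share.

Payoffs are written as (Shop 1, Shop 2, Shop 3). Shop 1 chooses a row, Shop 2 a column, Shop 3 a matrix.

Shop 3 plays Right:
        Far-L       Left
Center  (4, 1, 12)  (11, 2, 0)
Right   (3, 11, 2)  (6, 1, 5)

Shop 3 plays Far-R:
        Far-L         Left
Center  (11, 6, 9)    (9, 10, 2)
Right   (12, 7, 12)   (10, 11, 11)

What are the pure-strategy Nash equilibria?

(Right, Left, Far-R)

Check each profile: it is a Nash equilibrium iff no player can strictly gain by switching unilaterally.
(Center, Far-L, Right): Shop 2 can switch to Left (1 → 2). Not NE.
(Center, Far-L, Far-R): Shop 1 can switch to Right (11 → 12). Not NE.
(Center, Left, Right): Shop 3 can switch to Far-R (0 → 2). Not NE.
(Center, Left, Far-R): Shop 1 can switch to Right (9 → 10). Not NE.
(Right, Far-L, Right): Shop 1 can switch to Center (3 → 4). Not NE.
(Right, Far-L, Far-R): Shop 2 can switch to Left (7 → 11). Not NE.
(Right, Left, Far-R): Shop 1 gets 10, best alternative 9; Shop 2 gets 11, best alternative 7; Shop 3 gets 11, best alternative 5. No profitable deviation — NE.
(The remaining 1 profile has a profitable deviation by the same check.)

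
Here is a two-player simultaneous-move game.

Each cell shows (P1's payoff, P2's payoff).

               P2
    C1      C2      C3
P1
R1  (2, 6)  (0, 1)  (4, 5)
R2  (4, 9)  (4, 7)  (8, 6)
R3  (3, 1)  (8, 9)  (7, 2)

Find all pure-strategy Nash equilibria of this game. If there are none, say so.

For each player, find the best response to each opponent profile; mutual best responses are the pure NE.
P1 against C1: payoffs 2, 4, 3 → best response R2.
P1 against C2: payoffs 0, 4, 8 → best response R3.
P1 against C3: payoffs 4, 8, 7 → best response R2.
P2 against R1: payoffs 6, 1, 5 → best response C1.
P2 against R2: payoffs 9, 7, 6 → best response C1.
P2 against R3: payoffs 1, 9, 2 → best response C2.
Mutual best responses: (R2, C1); (R3, C2).

Pure-strategy Nash equilibria: (R2, C1), (R3, C2)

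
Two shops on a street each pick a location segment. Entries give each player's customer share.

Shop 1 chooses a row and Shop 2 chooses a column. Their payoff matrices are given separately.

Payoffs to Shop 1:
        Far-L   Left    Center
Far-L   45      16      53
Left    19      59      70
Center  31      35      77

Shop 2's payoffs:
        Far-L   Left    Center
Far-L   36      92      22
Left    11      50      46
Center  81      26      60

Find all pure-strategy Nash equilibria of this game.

(Left, Left)

For each player, find the best response to each opponent profile; mutual best responses are the pure NE.
Shop 1 against Far-L: payoffs 45, 19, 31 → best response Far-L.
Shop 1 against Left: payoffs 16, 59, 35 → best response Left.
Shop 1 against Center: payoffs 53, 70, 77 → best response Center.
Shop 2 against Far-L: payoffs 36, 92, 22 → best response Left.
Shop 2 against Left: payoffs 11, 50, 46 → best response Left.
Shop 2 against Center: payoffs 81, 26, 60 → best response Far-L.
Mutual best responses: (Left, Left).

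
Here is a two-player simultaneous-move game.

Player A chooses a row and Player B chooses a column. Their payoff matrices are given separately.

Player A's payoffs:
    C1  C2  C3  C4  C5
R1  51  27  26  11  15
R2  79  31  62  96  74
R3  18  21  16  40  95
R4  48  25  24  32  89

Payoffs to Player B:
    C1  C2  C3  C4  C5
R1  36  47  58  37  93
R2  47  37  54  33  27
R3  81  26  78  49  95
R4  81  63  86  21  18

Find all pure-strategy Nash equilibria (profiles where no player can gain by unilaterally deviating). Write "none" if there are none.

The pure Nash equilibria are (R2, C3); (R3, C5).

For each player, find the best response to each opponent profile; mutual best responses are the pure NE.
Player A against C1: payoffs 51, 79, 18, 48 → best response R2.
Player A against C2: payoffs 27, 31, 21, 25 → best response R2.
Player A against C3: payoffs 26, 62, 16, 24 → best response R2.
Player A against C4: payoffs 11, 96, 40, 32 → best response R2.
Player A against C5: payoffs 15, 74, 95, 89 → best response R3.
Player B against R1: payoffs 36, 47, 58, 37, 93 → best response C5.
Player B against R2: payoffs 47, 37, 54, 33, 27 → best response C3.
Player B against R3: payoffs 81, 26, 78, 49, 95 → best response C5.
Player B against R4: payoffs 81, 63, 86, 21, 18 → best response C3.
Mutual best responses: (R2, C3); (R3, C5).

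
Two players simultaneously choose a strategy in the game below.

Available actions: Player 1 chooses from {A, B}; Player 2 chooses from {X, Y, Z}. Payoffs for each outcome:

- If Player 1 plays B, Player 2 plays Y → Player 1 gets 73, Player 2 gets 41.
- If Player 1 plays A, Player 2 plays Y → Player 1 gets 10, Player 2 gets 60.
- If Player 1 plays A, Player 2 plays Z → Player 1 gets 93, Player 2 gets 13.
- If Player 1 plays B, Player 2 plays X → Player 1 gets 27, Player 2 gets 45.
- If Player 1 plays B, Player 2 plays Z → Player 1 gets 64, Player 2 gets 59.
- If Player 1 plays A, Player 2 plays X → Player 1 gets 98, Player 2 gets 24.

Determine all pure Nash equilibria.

Player 1 against X: payoffs 98, 27 → best response A.
Player 1 against Y: payoffs 10, 73 → best response B.
Player 1 against Z: payoffs 93, 64 → best response A.
Player 2 against A: payoffs 24, 60, 13 → best response Y.
Player 2 against B: payoffs 45, 41, 59 → best response Z.
No profile is a mutual best response for all players.

There is no pure-strategy Nash equilibrium.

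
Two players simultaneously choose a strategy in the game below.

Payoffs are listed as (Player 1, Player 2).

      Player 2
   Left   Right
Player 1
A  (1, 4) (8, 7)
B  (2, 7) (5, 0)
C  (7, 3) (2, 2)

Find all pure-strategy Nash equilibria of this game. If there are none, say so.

Player 1 against Left: payoffs 1, 2, 7 → best response C.
Player 1 against Right: payoffs 8, 5, 2 → best response A.
Player 2 against A: payoffs 4, 7 → best response Right.
Player 2 against B: payoffs 7, 0 → best response Left.
Player 2 against C: payoffs 3, 2 → best response Left.
Mutual best responses: (A, Right); (C, Left).

The pure Nash equilibria are (A, Right), (C, Left).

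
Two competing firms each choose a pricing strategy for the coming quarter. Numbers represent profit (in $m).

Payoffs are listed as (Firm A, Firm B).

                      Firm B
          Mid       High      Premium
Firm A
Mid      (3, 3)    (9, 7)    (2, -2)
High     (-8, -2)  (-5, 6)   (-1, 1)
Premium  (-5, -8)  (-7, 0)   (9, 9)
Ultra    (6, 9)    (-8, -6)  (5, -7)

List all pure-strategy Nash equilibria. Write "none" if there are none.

The pure Nash equilibria are (Mid, High), (Premium, Premium), (Ultra, Mid).

Mark each player's best response to every combination of opponents' strategies; a profile where every player is best-responding is a pure Nash equilibrium.
Firm A against Mid: payoffs 3, -8, -5, 6 → best response Ultra.
Firm A against High: payoffs 9, -5, -7, -8 → best response Mid.
Firm A against Premium: payoffs 2, -1, 9, 5 → best response Premium.
Firm B against Mid: payoffs 3, 7, -2 → best response High.
Firm B against High: payoffs -2, 6, 1 → best response High.
Firm B against Premium: payoffs -8, 0, 9 → best response Premium.
Firm B against Ultra: payoffs 9, -6, -7 → best response Mid.
Mutual best responses: (Mid, High); (Premium, Premium); (Ultra, Mid).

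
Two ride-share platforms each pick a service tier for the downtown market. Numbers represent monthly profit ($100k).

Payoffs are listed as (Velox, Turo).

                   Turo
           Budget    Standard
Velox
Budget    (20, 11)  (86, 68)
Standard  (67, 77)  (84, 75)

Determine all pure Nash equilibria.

The pure Nash equilibria are (Budget, Standard); (Standard, Budget).

Velox against Budget: payoffs 20, 67 → best response Standard.
Velox against Standard: payoffs 86, 84 → best response Budget.
Turo against Budget: payoffs 11, 68 → best response Standard.
Turo against Standard: payoffs 77, 75 → best response Budget.
Mutual best responses: (Budget, Standard); (Standard, Budget).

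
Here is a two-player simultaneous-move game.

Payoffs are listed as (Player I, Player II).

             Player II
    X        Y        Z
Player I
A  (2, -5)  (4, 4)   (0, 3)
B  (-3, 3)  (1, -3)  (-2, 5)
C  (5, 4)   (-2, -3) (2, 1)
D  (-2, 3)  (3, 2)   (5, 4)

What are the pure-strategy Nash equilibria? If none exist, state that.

(A, X): Player I can switch to C (2 → 5). Not NE.
(A, Y): Player I gets 4, best alternative 3; Player II gets 4, best alternative 3. No profitable deviation — NE.
(A, Z): Player I can switch to C (0 → 2). Not NE.
(B, X): Player I can switch to A (-3 → 2). Not NE.
(B, Y): Player I can switch to A (1 → 4). Not NE.
(B, Z): Player I can switch to A (-2 → 0). Not NE.
(C, X): Player I gets 5, best alternative 2; Player II gets 4, best alternative 1. No profitable deviation — NE.
(C, Y): Player I can switch to A (-2 → 4). Not NE.
(C, Z): Player I can switch to D (2 → 5). Not NE.
(D, X): Player I can switch to A (-2 → 2). Not NE.
(D, Y): Player I can switch to A (3 → 4). Not NE.
(D, Z): Player I gets 5, best alternative 2; Player II gets 4, best alternative 3. No profitable deviation — NE.

The pure Nash equilibria are (A, Y) and (C, X) and (D, Z).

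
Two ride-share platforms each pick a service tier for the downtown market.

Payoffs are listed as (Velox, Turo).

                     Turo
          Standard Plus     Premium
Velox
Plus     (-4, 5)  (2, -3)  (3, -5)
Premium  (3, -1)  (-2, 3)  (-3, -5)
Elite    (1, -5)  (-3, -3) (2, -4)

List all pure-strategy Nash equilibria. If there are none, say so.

There is no pure-strategy Nash equilibrium.

Velox against Standard: payoffs -4, 3, 1 → best response Premium.
Velox against Plus: payoffs 2, -2, -3 → best response Plus.
Velox against Premium: payoffs 3, -3, 2 → best response Plus.
Turo against Plus: payoffs 5, -3, -5 → best response Standard.
Turo against Premium: payoffs -1, 3, -5 → best response Plus.
Turo against Elite: payoffs -5, -3, -4 → best response Plus.
No profile is a mutual best response for all players.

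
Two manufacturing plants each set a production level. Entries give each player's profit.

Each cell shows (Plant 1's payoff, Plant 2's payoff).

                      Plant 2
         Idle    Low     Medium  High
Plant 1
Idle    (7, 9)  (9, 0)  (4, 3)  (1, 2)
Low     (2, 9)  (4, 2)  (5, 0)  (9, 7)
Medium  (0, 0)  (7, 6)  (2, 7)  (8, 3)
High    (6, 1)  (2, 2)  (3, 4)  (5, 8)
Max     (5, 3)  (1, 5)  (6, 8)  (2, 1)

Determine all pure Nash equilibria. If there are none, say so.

(Idle, Idle): Plant 1 gets 7, best alternative 6; Plant 2 gets 9, best alternative 3. No profitable deviation — NE.
(Idle, Low): Plant 2 can switch to Idle (0 → 9). Not NE.
(Idle, Medium): Plant 1 can switch to Low (4 → 5). Not NE.
(Idle, High): Plant 1 can switch to Low (1 → 9). Not NE.
(Low, Idle): Plant 1 can switch to Idle (2 → 7). Not NE.
(Low, Low): Plant 1 can switch to Idle (4 → 9). Not NE.
(Low, Medium): Plant 1 can switch to Max (5 → 6). Not NE.
(Low, High): Plant 2 can switch to Idle (7 → 9). Not NE.
(Medium, Idle): Plant 1 can switch to Idle (0 → 7). Not NE.
(Medium, Low): Plant 1 can switch to Idle (7 → 9). Not NE.
(Medium, Medium): Plant 1 can switch to Idle (2 → 4). Not NE.
(Medium, High): Plant 1 can switch to Low (8 → 9). Not NE.
(High, Idle): Plant 1 can switch to Idle (6 → 7). Not NE.
(Max, Medium): Plant 1 gets 6, best alternative 5; Plant 2 gets 8, best alternative 5. No profitable deviation — NE.
(The remaining 6 profiles each have a profitable deviation by the same check.)

(Idle, Idle); (Max, Medium)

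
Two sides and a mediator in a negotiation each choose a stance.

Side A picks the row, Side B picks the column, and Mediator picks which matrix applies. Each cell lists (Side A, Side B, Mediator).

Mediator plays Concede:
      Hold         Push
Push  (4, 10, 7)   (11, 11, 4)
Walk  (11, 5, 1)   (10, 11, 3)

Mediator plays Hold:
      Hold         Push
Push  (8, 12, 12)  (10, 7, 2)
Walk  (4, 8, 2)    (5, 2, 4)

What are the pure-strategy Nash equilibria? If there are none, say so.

For each strategy profile, look for a profitable unilateral deviation.
(Push, Hold, Concede): Side A can switch to Walk (4 → 11). Not NE.
(Push, Hold, Hold): Side A gets 8, best alternative 4; Side B gets 12, best alternative 7; Mediator gets 12, best alternative 7. No profitable deviation — NE.
(Push, Push, Concede): Side A gets 11, best alternative 10; Side B gets 11, best alternative 10; Mediator gets 4, best alternative 2. No profitable deviation — NE.
(Push, Push, Hold): Side B can switch to Hold (7 → 12). Not NE.
(Walk, Hold, Concede): Side B can switch to Push (5 → 11). Not NE.
(Walk, Hold, Hold): Side A can switch to Push (4 → 8). Not NE.
(Walk, Push, Concede): Side A can switch to Push (10 → 11). Not NE.
(Walk, Push, Hold): Side A can switch to Push (5 → 10). Not NE.

The pure Nash equilibria are (Push, Hold, Hold), (Push, Push, Concede).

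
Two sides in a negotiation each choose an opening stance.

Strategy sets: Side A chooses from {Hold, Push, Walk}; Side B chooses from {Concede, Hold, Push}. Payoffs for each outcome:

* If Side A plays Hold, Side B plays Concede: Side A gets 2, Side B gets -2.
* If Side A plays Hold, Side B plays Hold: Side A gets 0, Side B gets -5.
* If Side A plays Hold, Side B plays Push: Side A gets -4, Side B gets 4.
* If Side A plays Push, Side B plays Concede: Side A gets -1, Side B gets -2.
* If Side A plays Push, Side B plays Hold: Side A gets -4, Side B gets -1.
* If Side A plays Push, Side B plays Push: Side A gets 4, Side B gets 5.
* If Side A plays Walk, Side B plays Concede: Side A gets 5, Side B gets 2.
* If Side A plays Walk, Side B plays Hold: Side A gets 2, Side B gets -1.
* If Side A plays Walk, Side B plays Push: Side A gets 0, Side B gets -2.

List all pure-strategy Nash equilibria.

Side A against Concede: payoffs 2, -1, 5 → best response Walk.
Side A against Hold: payoffs 0, -4, 2 → best response Walk.
Side A against Push: payoffs -4, 4, 0 → best response Push.
Side B against Hold: payoffs -2, -5, 4 → best response Push.
Side B against Push: payoffs -2, -1, 5 → best response Push.
Side B against Walk: payoffs 2, -1, -2 → best response Concede.
Mutual best responses: (Push, Push); (Walk, Concede).

The pure Nash equilibria are (Push, Push) and (Walk, Concede).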